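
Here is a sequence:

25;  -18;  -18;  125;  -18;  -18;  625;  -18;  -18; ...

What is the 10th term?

Positions follow the repeating pattern ABB; grouping by letter gives 2 tracks.
Subsequence A: 25, 125, 625 (powers of 5).
Subsequence B: -18, -18, -18, -18, -18, -18 (constant -18).
Position 10 falls in subsequence A as its term 4, giving 3125.

3125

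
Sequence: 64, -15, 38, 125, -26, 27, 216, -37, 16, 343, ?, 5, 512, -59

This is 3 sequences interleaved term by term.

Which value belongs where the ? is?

-48

Split by position mod 3 into 3 tracks.
Stream A: 64, 125, 216, 343, 512. Perfect cubes starting at 4³.
Stream B: -15, -26, -37, ?, -59. Subtracting 11 each time.
Stream C: 38, 27, 16, 5. Arithmetic with common difference −11.
Stream B's pattern makes the blank -48.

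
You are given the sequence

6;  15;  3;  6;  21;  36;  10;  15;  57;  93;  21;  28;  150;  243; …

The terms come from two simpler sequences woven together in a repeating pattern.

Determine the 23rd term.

78

Reading positions in blocks of 4 reveals the pattern AABB — 2 tracks woven together.
Stream A is 6, 15, 21, 36, 57, 93, 150, 243, which is each term equals the sum of the previous two.
Stream B is 3, 6, 10, 15, 21, 28, which is triangular numbers n(n+1)/2 for n = 2, 3, ….
The 23rd slot belongs to stream B; its 11th term is 78.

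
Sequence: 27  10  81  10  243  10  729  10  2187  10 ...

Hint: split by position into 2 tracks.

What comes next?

Split by position mod 2 into 2 tracks.
Track A: 27, 81, 243, 729, 2187 — successive powers of 3.
Track B: 10, 10, 10, 10, 10 — the constant sequence 10.
Position 11 falls in track A as its term 6, giving 6561.

6561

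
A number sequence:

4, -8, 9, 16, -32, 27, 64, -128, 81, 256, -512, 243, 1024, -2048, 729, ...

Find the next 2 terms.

4096, -8192

Positions follow the repeating pattern AAB; grouping by letter gives 2 tracks.
Subsequence A: 4, -8, 16, -32, 64, -128, 256, -512, 1024, -2048 — geometric with ratio -2.
Subsequence B: 9, 27, 81, 243, 729 — powers of 3.
Term 16 comes from subsequence A (its 11th entry): 4096.
The 17th slot belongs to subsequence A; its 12th term is -8192.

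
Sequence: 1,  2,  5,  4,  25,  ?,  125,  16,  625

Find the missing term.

8

Split by position mod 2 into 2 tracks.
Track A: 1, 5, 25, 125, 625 — successive powers of 5.
Track B: 2, 4, ?, 16 — a geometric progression (common ratio 2).
Track B's pattern makes the blank 8.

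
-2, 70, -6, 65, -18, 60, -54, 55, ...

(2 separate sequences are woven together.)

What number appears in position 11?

Taking every 2nd term gives 2 separate tracks.
Track A: -2, -6, -18, -54 (multiplying by 3 each time).
Track B: 70, 65, 60, 55 (arithmetic, step −5).
Position 11 falls in track A as its term 6, giving -486.

-486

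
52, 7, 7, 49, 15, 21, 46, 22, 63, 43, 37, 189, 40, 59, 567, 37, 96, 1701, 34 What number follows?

The terms cycle through 3 interleaved subsequences.
Track A: 52, 49, 46, 43, 40, 37, 34 (subtracting 3 each time).
Track B: 7, 15, 22, 37, 59, 96 (each term equals the sum of the previous two).
Track C: 7, 21, 63, 189, 567, 1701 (geometric, ×3 each step).
Term 20 comes from track B (its 7th entry): 155.

155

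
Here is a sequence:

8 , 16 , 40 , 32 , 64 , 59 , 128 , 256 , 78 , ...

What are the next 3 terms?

Positions follow the repeating pattern AAB; grouping by letter gives 2 tracks.
Track A is 8, 16, 32, 64, 128, 256, which is a geometric progression (common ratio 2).
Track B is 40, 59, 78, which is linear: a_n = 21 + 19·n.
Term 10 comes from track A (its 7th entry): 512.
Position 11 falls in track A as its term 8, giving 1024.
The 12th slot belongs to track B; its 4th term is 97.

512, 1024, 97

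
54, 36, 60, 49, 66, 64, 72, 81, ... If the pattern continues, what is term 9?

78

Split by position mod 2 into 2 tracks.
Track A is 54, 60, 66, 72, which is arithmetic with common difference +6.
Track B is 36, 49, 64, 81, which is perfect squares starting at 6².
Position 9 falls in track A as its term 5, giving 78.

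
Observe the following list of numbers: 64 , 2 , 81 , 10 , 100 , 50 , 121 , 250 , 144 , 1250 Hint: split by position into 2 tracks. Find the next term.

169

Positions 1, 3, 5, … form one subsequence and positions 2, 4, 6, … form another.
Stream A: 64, 81, 100, 121, 144 — consecutive squares n² from n = 8.
Stream B: 2, 10, 50, 250, 1250 — geometric with ratio 5.
Term 11 comes from stream A (its 6th entry): 169.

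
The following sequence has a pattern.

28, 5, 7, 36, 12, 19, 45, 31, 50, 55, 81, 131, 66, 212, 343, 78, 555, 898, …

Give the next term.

The slot pattern repeats as ABB (period 3), so there are 2 interleaved tracks.
Track A = 28, 36, 45, 55, 66, 78: the triangular numbers T_7, T_8, ….
Track B = 5, 7, 12, 19, 31, 50, 81, 131, 212, 343, 555, 898: Fibonacci-style (each term is the sum of the two before it).
Position 19 falls in track A as its term 7, giving 91.

91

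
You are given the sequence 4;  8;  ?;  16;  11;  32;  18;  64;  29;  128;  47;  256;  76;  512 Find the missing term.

Split by position mod 2 into 2 tracks.
Track A = 4, ?, 11, 18, 29, 47, 76: a Fibonacci-like recurrence a_n = a_{n-1} + a_{n-2}.
Track B = 8, 16, 32, 64, 128, 256, 512: powers 2^3, 2^4, 2^5, ….
Filling track A at index 2 by its rule yields 7.

7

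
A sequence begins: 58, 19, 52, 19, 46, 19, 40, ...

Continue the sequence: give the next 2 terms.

19, 34

Split by position mod 2 into 2 tracks.
Stream A = 58, 52, 46, 40: arithmetic, step −6.
Stream B = 19, 19, 19: the constant sequence 19.
Term 8 comes from stream B (its 4th entry): 19.
Term 9 comes from stream A (its 5th entry): 34.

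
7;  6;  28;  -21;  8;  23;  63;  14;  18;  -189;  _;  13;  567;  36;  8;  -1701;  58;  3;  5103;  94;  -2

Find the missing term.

Read the sequence 3 terms at a time; column i is its own pattern.
Subsequence A = 7, -21, 63, -189, 567, -1701, 5103: geometric, ×-3 each step.
Subsequence B = 6, 8, 14, ?, 36, 58, 94: a Fibonacci-like recurrence a_n = a_{n-1} + a_{n-2}.
Subsequence C = 28, 23, 18, 13, 8, 3, -2: arithmetic, step −5.
So the missing entry in subsequence B is 22.

22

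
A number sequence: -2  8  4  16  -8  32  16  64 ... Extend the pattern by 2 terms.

-32, 128

Positions 1, 3, 5, … form one subsequence and positions 2, 4, 6, … form another.
Track A is -2, 4, -8, 16, which is geometric with ratio -2.
Track B is 8, 16, 32, 64, which is powers 2^3, 2^4, 2^5, ….
The 9th slot belongs to track A; its 5th term is -32.
Position 10 → track B, term 5 = 128.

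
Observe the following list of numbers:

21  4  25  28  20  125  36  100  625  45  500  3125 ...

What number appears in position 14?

2500

The terms cycle through 3 interleaved subsequences.
Track A: 21, 28, 36, 45. Triangular numbers starting at T_6.
Track B: 4, 20, 100, 500. Multiplying by 5 each time.
Track C: 25, 125, 625, 3125. Successive powers of 5.
The 14th slot belongs to track B; its 5th term is 2500.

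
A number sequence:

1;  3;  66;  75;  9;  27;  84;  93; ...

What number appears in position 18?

19683

Positions follow the repeating pattern AABB; grouping by letter gives 2 tracks.
Track A: 1, 3, 9, 27. Powers 3^0, 3^1, 3^2, ….
Track B: 66, 75, 84, 93. Adding 9 each time.
The 18th slot belongs to track A; its 10th term is 19683.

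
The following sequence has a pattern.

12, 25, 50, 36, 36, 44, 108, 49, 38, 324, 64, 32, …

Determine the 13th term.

972

The terms cycle through 3 interleaved subsequences.
Stream A is 12, 36, 108, 324, which is geometric, ×3 each step.
Stream B is 25, 36, 49, 64, which is consecutive squares n² from n = 5.
Stream C is 50, 44, 38, 32, which is arithmetic, step −6.
The 13th slot belongs to stream A; its 5th term is 972.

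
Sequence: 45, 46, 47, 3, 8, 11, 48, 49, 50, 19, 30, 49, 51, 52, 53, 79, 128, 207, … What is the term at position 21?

56

The slot pattern repeats as AAABBB (period 6), so there are 2 interleaved tracks.
Track A: 45, 46, 47, 48, 49, 50, 51, 52, 53 — adding 1 each time.
Track B: 3, 8, 11, 19, 30, 49, 79, 128, 207 — each term equals the sum of the previous two.
Position 21 → track A, term 12 = 56.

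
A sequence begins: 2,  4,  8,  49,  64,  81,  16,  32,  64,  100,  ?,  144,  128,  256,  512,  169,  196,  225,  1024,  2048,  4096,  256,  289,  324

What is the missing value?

121

The slot pattern repeats as AAABBB (period 6), so there are 2 interleaved tracks.
Track A = 2, 4, 8, 16, 32, 64, 128, 256, 512, 1024, 2048, 4096: powers of 2.
Track B = 49, 64, 81, 100, ?, 144, 169, 196, 225, 256, 289, 324: the squares 7², 8², 9², ….
Filling track B at index 5 by its rule yields 121.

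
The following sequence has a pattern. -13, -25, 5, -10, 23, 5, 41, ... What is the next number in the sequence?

Odd-indexed and even-indexed terms follow separate rules.
Track A: -13, 5, 23, 41 (linear: a_n = -31 + 18·n).
Track B: -25, -10, 5 (arithmetic with common difference +15).
The 8th slot belongs to track B; its 4th term is 20.

20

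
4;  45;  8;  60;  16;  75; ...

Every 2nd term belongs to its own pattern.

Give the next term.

32

Split by position mod 2 into 2 tracks.
Stream A: 4, 8, 16. Powers of 2.
Stream B: 45, 60, 75. Arithmetic with common difference +15.
Term 7 comes from stream A (its 4th entry): 32.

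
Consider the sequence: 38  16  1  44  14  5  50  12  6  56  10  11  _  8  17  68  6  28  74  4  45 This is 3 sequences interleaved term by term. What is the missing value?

Taking every 3rd term gives 3 separate tracks.
Subsequence A: 38, 44, 50, 56, ?, 68, 74. Arithmetic with common difference +6.
Subsequence B: 16, 14, 12, 10, 8, 6, 4. Arithmetic, step −2.
Subsequence C: 1, 5, 6, 11, 17, 28, 45. A Fibonacci-like recurrence a_n = a_{n-1} + a_{n-2}.
Filling subsequence A at index 5 by its rule yields 62.

62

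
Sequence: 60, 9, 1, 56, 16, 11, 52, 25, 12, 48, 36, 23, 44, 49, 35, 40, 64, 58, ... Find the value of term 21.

93

Split by position mod 3 into 3 tracks.
Track A = 60, 56, 52, 48, 44, 40: arithmetic, step −4.
Track B = 9, 16, 25, 36, 49, 64: consecutive squares n² from n = 3.
Track C = 1, 11, 12, 23, 35, 58: a Fibonacci-like recurrence a_n = a_{n-1} + a_{n-2}.
Position 21 → track C, term 7 = 93.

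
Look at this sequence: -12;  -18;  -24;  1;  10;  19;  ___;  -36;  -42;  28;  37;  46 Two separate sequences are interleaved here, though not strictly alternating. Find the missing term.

Positions follow the repeating pattern AAABBB; grouping by letter gives 2 tracks.
Track A = -12, -18, -24, ?, -36, -42: arithmetic, step −6.
Track B = 1, 10, 19, 28, 37, 46: arithmetic with common difference +9.
So the missing entry in track A is -30.

-30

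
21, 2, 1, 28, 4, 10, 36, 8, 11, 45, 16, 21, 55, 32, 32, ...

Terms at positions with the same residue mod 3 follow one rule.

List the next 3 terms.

66, 64, 53

Taking every 3rd term gives 3 separate tracks.
Stream A = 21, 28, 36, 45, 55: triangular numbers starting at T_6.
Stream B = 2, 4, 8, 16, 32: geometric, ×2 each step.
Stream C = 1, 10, 11, 21, 32: Fibonacci-style (each term is the sum of the two before it).
Term 16 comes from stream A (its 6th entry): 66.
Position 17 falls in stream B as its term 6, giving 64.
Position 18 → stream C, term 6 = 53.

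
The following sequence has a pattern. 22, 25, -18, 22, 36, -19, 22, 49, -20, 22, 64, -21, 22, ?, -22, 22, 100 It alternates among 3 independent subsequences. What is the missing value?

Split by position mod 3 into 3 tracks.
Stream A = 22, 22, 22, 22, 22, 22: the constant sequence 22.
Stream B = 25, 36, 49, 64, ?, 100: the squares 5², 6², 7², ….
Stream C = -18, -19, -20, -21, -22: subtracting 1 each time.
Filling stream B at index 5 by its rule yields 81.

81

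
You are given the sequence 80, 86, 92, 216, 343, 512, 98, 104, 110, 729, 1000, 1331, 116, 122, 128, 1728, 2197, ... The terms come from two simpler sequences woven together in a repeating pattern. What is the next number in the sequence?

2744

Reading positions in blocks of 6 reveals the pattern AAABBB — 2 tracks woven together.
Track A: 80, 86, 92, 98, 104, 110, 116, 122, 128. Arithmetic with common difference +6.
Track B: 216, 343, 512, 729, 1000, 1331, 1728, 2197. The cubes 6³, 7³, 8³, ….
The 18th slot belongs to track B; its 9th term is 2744.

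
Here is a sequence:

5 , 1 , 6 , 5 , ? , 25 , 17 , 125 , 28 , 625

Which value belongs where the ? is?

The terms cycle through 2 interleaved subsequences.
Subsequence A: 5, 6, ?, 17, 28 (a Fibonacci-like recurrence a_n = a_{n-1} + a_{n-2}).
Subsequence B: 1, 5, 25, 125, 625 (successive powers of 5).
Subsequence A's pattern makes the blank 11.

11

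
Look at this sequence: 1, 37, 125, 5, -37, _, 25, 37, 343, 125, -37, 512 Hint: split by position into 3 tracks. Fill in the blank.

Taking every 3rd term gives 3 separate tracks.
Track A: 1, 5, 25, 125 (a geometric progression (common ratio 5)).
Track B: 37, -37, 37, -37 (oscillating between 37 and -37).
Track C: 125, ?, 343, 512 (perfect cubes starting at 5³).
So the missing entry in track C is 216.

216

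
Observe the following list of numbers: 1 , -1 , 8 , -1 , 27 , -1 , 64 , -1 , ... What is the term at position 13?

Odd-indexed and even-indexed terms follow separate rules.
Stream A = 1, 8, 27, 64: perfect cubes starting at 1³.
Stream B = -1, -1, -1, -1: the constant sequence -1.
Position 13 falls in stream A as its term 7, giving 343.

343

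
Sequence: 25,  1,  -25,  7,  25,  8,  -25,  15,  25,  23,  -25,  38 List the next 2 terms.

Positions 1, 3, 5, … form one subsequence and positions 2, 4, 6, … form another.
Track A: 25, -25, 25, -25, 25, -25 (oscillating between 25 and -25).
Track B: 1, 7, 8, 15, 23, 38 (a Fibonacci-like recurrence a_n = a_{n-1} + a_{n-2}).
Position 13 → track A, term 7 = 25.
Position 14 falls in track B as its term 7, giving 61.

25, 61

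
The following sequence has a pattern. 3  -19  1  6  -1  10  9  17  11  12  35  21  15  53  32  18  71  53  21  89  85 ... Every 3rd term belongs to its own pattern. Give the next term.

Taking every 3rd term gives 3 separate tracks.
Track A is 3, 6, 9, 12, 15, 18, 21, which is arithmetic with common difference +3.
Track B is -19, -1, 17, 35, 53, 71, 89, which is adding 18 each time.
Track C is 1, 10, 11, 21, 32, 53, 85, which is each term equals the sum of the previous two.
The 22nd slot belongs to track A; its 8th term is 24.

24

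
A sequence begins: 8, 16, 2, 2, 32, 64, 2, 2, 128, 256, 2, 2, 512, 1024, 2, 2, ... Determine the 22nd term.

The slot pattern repeats as AABB (period 4), so there are 2 interleaved tracks.
Track A: 8, 16, 32, 64, 128, 256, 512, 1024. Successive powers of 2.
Track B: 2, 2, 2, 2, 2, 2, 2, 2. Constant 2.
The 22nd slot belongs to track A; its 12th term is 16384.

16384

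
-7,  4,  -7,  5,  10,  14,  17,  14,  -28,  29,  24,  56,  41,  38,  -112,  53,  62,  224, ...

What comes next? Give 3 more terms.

65, 100, -448

Split by position mod 3 into 3 tracks.
Subsequence A is -7, 5, 17, 29, 41, 53, which is arithmetic, step +12.
Subsequence B is 4, 10, 14, 24, 38, 62, which is Fibonacci-style (each term is the sum of the two before it).
Subsequence C is -7, 14, -28, 56, -112, 224, which is geometric, ×-2 each step.
The 19th slot belongs to subsequence A; its 7th term is 65.
Position 20 falls in subsequence B as its term 7, giving 100.
The 21st slot belongs to subsequence C; its 7th term is -448.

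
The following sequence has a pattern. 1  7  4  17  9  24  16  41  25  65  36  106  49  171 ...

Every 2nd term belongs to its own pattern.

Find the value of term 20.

Odd-indexed and even-indexed terms follow separate rules.
Track A: 1, 4, 9, 16, 25, 36, 49 (the squares 1², 2², 3², …).
Track B: 7, 17, 24, 41, 65, 106, 171 (each term equals the sum of the previous two).
Position 20 falls in track B as its term 10, giving 725.

725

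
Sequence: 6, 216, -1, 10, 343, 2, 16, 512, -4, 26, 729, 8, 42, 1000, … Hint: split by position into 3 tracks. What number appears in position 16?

68

Split by position mod 3: positions 1, 4, 7, … form one track, and each other residue class forms its own.
Track A: 6, 10, 16, 26, 42 — Fibonacci-style (each term is the sum of the two before it).
Track B: 216, 343, 512, 729, 1000 — consecutive cubes n³ from n = 6.
Track C: -1, 2, -4, 8 — a geometric progression (common ratio -2).
Position 16 falls in track A as its term 6, giving 68.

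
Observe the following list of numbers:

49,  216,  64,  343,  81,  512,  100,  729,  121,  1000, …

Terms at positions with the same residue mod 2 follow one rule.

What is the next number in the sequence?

Split by position mod 2 into 2 tracks.
Subsequence A: 49, 64, 81, 100, 121. The squares 7², 8², 9², ….
Subsequence B: 216, 343, 512, 729, 1000. Consecutive cubes n³ from n = 6.
Position 11 falls in subsequence A as its term 6, giving 144.

144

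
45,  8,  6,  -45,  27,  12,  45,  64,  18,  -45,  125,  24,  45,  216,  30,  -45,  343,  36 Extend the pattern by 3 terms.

Split by position mod 3 into 3 tracks.
Stream A: 45, -45, 45, -45, 45, -45. The oscillation 45·(−1)^(n+1).
Stream B: 8, 27, 64, 125, 216, 343. Perfect cubes starting at 2³.
Stream C: 6, 12, 18, 24, 30, 36. Adding 6 each time.
Position 19 → stream A, term 7 = 45.
Term 20 comes from stream B (its 7th entry): 512.
Position 21 falls in stream C as its term 7, giving 42.

45, 512, 42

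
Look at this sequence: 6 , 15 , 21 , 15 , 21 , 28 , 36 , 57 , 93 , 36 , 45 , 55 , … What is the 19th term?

Positions follow the repeating pattern AAABBB; grouping by letter gives 2 tracks.
Stream A is 6, 15, 21, 36, 57, 93, which is each term equals the sum of the previous two.
Stream B is 15, 21, 28, 36, 45, 55, which is triangular numbers starting at T_5.
Position 19 → stream A, term 10 = 636.

636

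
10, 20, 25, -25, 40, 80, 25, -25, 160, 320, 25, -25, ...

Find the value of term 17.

Reading positions in blocks of 4 reveals the pattern AABB — 2 tracks woven together.
Subsequence A is 10, 20, 40, 80, 160, 320, which is geometric, ×2 each step.
Subsequence B is 25, -25, 25, -25, 25, -25, which is the oscillation 25·(−1)^(n+1).
Position 17 → subsequence A, term 9 = 2560.

2560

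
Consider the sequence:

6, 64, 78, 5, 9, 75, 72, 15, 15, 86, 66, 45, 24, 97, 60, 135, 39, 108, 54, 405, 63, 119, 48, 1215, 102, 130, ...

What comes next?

42

Read the sequence 4 terms at a time; column i is its own pattern.
Track A is 6, 9, 15, 24, 39, 63, 102, which is Fibonacci-style (each term is the sum of the two before it).
Track B is 64, 75, 86, 97, 108, 119, 130, which is arithmetic, step +11.
Track C is 78, 72, 66, 60, 54, 48, which is arithmetic, step −6.
Track D is 5, 15, 45, 135, 405, 1215, which is a geometric progression (common ratio 3).
Position 27 falls in track C as its term 7, giving 42.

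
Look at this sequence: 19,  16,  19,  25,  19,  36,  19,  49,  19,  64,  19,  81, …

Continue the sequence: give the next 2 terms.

19, 100

Split by position mod 2 into 2 tracks.
Subsequence A: 19, 19, 19, 19, 19, 19 (always 19).
Subsequence B: 16, 25, 36, 49, 64, 81 (consecutive squares n² from n = 4).
The 13th slot belongs to subsequence A; its 7th term is 19.
The 14th slot belongs to subsequence B; its 7th term is 100.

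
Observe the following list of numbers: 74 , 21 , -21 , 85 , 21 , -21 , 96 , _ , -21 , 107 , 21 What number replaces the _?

21

Reading positions in blocks of 3 reveals the pattern ABB — 2 tracks woven together.
Subsequence A = 74, 85, 96, 107: arithmetic with common difference +11.
Subsequence B = 21, -21, 21, -21, ?, -21, 21: alternating ±21.
Subsequence B's pattern makes the blank 21.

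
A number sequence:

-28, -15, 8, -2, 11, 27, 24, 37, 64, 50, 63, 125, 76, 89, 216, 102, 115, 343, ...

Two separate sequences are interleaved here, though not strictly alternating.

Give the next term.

128

Positions follow the repeating pattern AAB; grouping by letter gives 2 tracks.
Track A: -28, -15, -2, 11, 24, 37, 50, 63, 76, 89, 102, 115 (adding 13 each time).
Track B: 8, 27, 64, 125, 216, 343 (consecutive cubes n³ from n = 2).
Term 19 comes from track A (its 13th entry): 128.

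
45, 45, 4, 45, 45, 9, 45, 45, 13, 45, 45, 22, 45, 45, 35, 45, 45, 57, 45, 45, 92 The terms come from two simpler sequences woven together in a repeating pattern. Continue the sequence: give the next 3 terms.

45, 45, 149

Reading positions in blocks of 3 reveals the pattern AAB — 2 tracks woven together.
Track A = 45, 45, 45, 45, 45, 45, 45, 45, 45, 45, 45, 45, 45, 45: the constant sequence 45.
Track B = 4, 9, 13, 22, 35, 57, 92: each term equals the sum of the previous two.
Position 22 → track A, term 15 = 45.
Position 23 → track A, term 16 = 45.
Position 24 → track B, term 8 = 149.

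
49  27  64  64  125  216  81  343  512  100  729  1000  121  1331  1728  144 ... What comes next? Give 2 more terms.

2197, 2744

Positions follow the repeating pattern ABB; grouping by letter gives 2 tracks.
Track A: 49, 64, 81, 100, 121, 144 (perfect squares starting at 7²).
Track B: 27, 64, 125, 216, 343, 512, 729, 1000, 1331, 1728 (perfect cubes starting at 3³).
Position 17 → track B, term 11 = 2197.
The 18th slot belongs to track B; its 12th term is 2744.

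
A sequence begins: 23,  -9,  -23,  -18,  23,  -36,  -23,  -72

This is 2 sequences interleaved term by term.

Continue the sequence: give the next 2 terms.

Split by position mod 2 into 2 tracks.
Stream A: 23, -23, 23, -23 (the oscillation 23·(−1)^(n+1)).
Stream B: -9, -18, -36, -72 (geometric, ×2 each step).
Position 9 → stream A, term 5 = 23.
The 10th slot belongs to stream B; its 5th term is -144.

23, -144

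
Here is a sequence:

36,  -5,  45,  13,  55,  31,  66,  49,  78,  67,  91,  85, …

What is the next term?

Split by position mod 2 into 2 tracks.
Stream A is 36, 45, 55, 66, 78, 91, which is the triangular numbers T_8, T_9, ….
Stream B is -5, 13, 31, 49, 67, 85, which is arithmetic, step +18.
Term 13 comes from stream A (its 7th entry): 105.

105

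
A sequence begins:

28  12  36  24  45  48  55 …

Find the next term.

Positions 1, 3, 5, … form one subsequence and positions 2, 4, 6, … form another.
Track A is 28, 36, 45, 55, which is triangular numbers n(n+1)/2 for n = 7, 8, ….
Track B is 12, 24, 48, which is multiplying by 2 each time.
Position 8 → track B, term 4 = 96.

96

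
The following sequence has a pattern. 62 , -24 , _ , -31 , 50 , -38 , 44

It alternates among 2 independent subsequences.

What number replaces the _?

56

Split by position mod 2 into 2 tracks.
Stream A: 62, ?, 50, 44. Linear: a_n = 68 − 6·n.
Stream B: -24, -31, -38. Arithmetic with common difference −7.
Filling stream A at index 2 by its rule yields 56.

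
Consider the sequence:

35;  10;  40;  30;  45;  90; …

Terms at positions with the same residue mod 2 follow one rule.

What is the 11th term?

60

The terms cycle through 2 interleaved subsequences.
Track A: 35, 40, 45 (arithmetic with common difference +5).
Track B: 10, 30, 90 (a geometric progression (common ratio 3)).
The 11th slot belongs to track A; its 6th term is 60.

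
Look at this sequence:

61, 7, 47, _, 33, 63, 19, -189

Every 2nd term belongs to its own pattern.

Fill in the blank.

Odd-indexed and even-indexed terms follow separate rules.
Track A is 61, 47, 33, 19, which is arithmetic, step −14.
Track B is 7, ?, 63, -189, which is geometric, ×-3 each step.
The gap is track B's term 2; the rule gives -21.

-21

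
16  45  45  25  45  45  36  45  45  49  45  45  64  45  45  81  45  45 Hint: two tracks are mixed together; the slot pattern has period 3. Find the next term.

Positions follow the repeating pattern ABB; grouping by letter gives 2 tracks.
Track A is 16, 25, 36, 49, 64, 81, which is the squares 4², 5², 6², ….
Track B is 45, 45, 45, 45, 45, 45, 45, 45, 45, 45, 45, 45, which is constant 45.
Position 19 → track A, term 7 = 100.

100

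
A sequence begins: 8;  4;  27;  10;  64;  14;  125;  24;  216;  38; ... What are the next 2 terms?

343, 62

Odd-indexed and even-indexed terms follow separate rules.
Track A: 8, 27, 64, 125, 216 — the cubes 2³, 3³, 4³, ….
Track B: 4, 10, 14, 24, 38 — a Fibonacci-like recurrence a_n = a_{n-1} + a_{n-2}.
Position 11 falls in track A as its term 6, giving 343.
Position 12 falls in track B as its term 6, giving 62.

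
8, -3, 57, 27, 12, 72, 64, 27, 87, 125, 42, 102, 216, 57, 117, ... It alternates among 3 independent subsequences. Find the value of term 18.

132

The terms cycle through 3 interleaved subsequences.
Subsequence A: 8, 27, 64, 125, 216. Consecutive cubes n³ from n = 2.
Subsequence B: -3, 12, 27, 42, 57. Adding 15 each time.
Subsequence C: 57, 72, 87, 102, 117. Linear: a_n = 42 + 15·n.
The 18th slot belongs to subsequence C; its 6th term is 132.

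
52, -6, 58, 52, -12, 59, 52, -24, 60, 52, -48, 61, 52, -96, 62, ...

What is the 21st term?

Read the sequence 3 terms at a time; column i is its own pattern.
Stream A = 52, 52, 52, 52, 52: always 52.
Stream B = -6, -12, -24, -48, -96: geometric, ×2 each step.
Stream C = 58, 59, 60, 61, 62: linear: a_n = 57 + n.
Term 21 comes from stream C (its 7th entry): 64.

64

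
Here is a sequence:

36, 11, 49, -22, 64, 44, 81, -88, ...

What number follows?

Split by position mod 2 into 2 tracks.
Track A = 36, 49, 64, 81: consecutive squares n² from n = 6.
Track B = 11, -22, 44, -88: a geometric progression (common ratio -2).
Position 9 → track A, term 5 = 100.

100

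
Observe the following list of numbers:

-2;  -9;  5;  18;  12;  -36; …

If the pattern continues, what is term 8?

Odd-indexed and even-indexed terms follow separate rules.
Stream A: -2, 5, 12 (arithmetic with common difference +7).
Stream B: -9, 18, -36 (geometric, ×-2 each step).
Term 8 comes from stream B (its 4th entry): 72.

72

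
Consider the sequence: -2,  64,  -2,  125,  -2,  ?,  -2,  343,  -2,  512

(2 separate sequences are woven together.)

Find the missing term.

Positions 1, 3, 5, … form one subsequence and positions 2, 4, 6, … form another.
Stream A: -2, -2, -2, -2, -2 (the constant sequence -2).
Stream B: 64, 125, ?, 343, 512 (the cubes 4³, 5³, 6³, …).
Filling stream B at index 3 by its rule yields 216.

216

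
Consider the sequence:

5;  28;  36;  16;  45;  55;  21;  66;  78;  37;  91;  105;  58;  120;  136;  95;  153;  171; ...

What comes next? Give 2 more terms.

153, 190

Positions follow the repeating pattern ABB; grouping by letter gives 2 tracks.
Stream A: 5, 16, 21, 37, 58, 95 (a Fibonacci-like recurrence a_n = a_{n-1} + a_{n-2}).
Stream B: 28, 36, 45, 55, 66, 78, 91, 105, 120, 136, 153, 171 (triangular numbers starting at T_7).
Term 19 comes from stream A (its 7th entry): 153.
Term 20 comes from stream B (its 13th entry): 190.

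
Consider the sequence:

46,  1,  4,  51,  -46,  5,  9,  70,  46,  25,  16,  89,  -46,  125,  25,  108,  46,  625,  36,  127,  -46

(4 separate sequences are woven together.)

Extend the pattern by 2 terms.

3125, 49

Split by position mod 4: positions 1, 5, 9, … form one track, and each other residue class forms its own.
Subsequence A: 46, -46, 46, -46, 46, -46. Oscillating between 46 and -46.
Subsequence B: 1, 5, 25, 125, 625. Successive powers of 5.
Subsequence C: 4, 9, 16, 25, 36. Perfect squares starting at 2².
Subsequence D: 51, 70, 89, 108, 127. Arithmetic with common difference +19.
The 22nd slot belongs to subsequence B; its 6th term is 3125.
Position 23 falls in subsequence C as its term 6, giving 49.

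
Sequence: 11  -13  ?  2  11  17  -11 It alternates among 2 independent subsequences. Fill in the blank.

Taking every 2nd term gives 2 separate tracks.
Stream A = 11, ?, 11, -11: oscillating between 11 and -11.
Stream B = -13, 2, 17: adding 15 each time.
The gap is stream A's term 2; the rule gives -11.

-11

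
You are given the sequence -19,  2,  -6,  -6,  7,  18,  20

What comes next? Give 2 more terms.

-54, 33

The terms cycle through 2 interleaved subsequences.
Subsequence A: -19, -6, 7, 20 — adding 13 each time.
Subsequence B: 2, -6, 18 — geometric with ratio -3.
The 8th slot belongs to subsequence B; its 4th term is -54.
Position 9 falls in subsequence A as its term 5, giving 33.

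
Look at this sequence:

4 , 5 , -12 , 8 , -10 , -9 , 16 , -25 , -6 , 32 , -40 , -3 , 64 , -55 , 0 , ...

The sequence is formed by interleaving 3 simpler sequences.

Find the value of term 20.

Split by position mod 3: positions 1, 4, 7, … form one track, and each other residue class forms its own.
Subsequence A = 4, 8, 16, 32, 64: powers 2^2, 2^3, 2^4, ….
Subsequence B = 5, -10, -25, -40, -55: arithmetic with common difference −15.
Subsequence C = -12, -9, -6, -3, 0: arithmetic with common difference +3.
The 20th slot belongs to subsequence B; its 7th term is -85.

-85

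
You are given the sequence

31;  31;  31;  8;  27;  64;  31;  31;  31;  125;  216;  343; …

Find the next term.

The slot pattern repeats as AAABBB (period 6), so there are 2 interleaved tracks.
Stream A = 31, 31, 31, 31, 31, 31: the constant sequence 31.
Stream B = 8, 27, 64, 125, 216, 343: the cubes 2³, 3³, 4³, ….
Position 13 → stream A, term 7 = 31.

31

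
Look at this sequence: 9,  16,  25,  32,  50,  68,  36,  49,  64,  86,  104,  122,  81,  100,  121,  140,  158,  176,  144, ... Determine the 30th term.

284

Reading positions in blocks of 6 reveals the pattern AAABBB — 2 tracks woven together.
Stream A = 9, 16, 25, 36, 49, 64, 81, 100, 121, 144: the squares 3², 4², 5², ….
Stream B = 32, 50, 68, 86, 104, 122, 140, 158, 176: linear: a_n = 14 + 18·n.
Position 30 falls in stream B as its term 15, giving 284.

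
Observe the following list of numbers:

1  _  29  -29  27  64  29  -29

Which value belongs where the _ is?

8

Reading positions in blocks of 4 reveals the pattern AABB — 2 tracks woven together.
Stream A: 1, ?, 27, 64 — perfect cubes starting at 1³.
Stream B: 29, -29, 29, -29 — the oscillation 29·(−1)^(n+1).
So the missing entry in stream A is 8.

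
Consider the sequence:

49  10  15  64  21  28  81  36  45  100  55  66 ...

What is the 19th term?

The slot pattern repeats as ABB (period 3), so there are 2 interleaved tracks.
Subsequence A: 49, 64, 81, 100 — perfect squares starting at 7².
Subsequence B: 10, 15, 21, 28, 36, 45, 55, 66 — triangular numbers n(n+1)/2 for n = 4, 5, ….
Term 19 comes from subsequence A (its 7th entry): 169.

169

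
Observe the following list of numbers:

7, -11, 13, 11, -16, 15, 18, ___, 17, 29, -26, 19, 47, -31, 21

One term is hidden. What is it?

-21

Split by position mod 3 into 3 tracks.
Subsequence A: 7, 11, 18, 29, 47 — each term equals the sum of the previous two.
Subsequence B: -11, -16, ?, -26, -31 — linear: a_n = -6 − 5·n.
Subsequence C: 13, 15, 17, 19, 21 — arithmetic with common difference +2.
Filling subsequence B at index 3 by its rule yields -21.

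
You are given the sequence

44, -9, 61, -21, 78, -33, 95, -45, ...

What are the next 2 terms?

112, -57

Split by position mod 2 into 2 tracks.
Subsequence A: 44, 61, 78, 95 — arithmetic, step +17.
Subsequence B: -9, -21, -33, -45 — arithmetic, step −12.
The 9th slot belongs to subsequence A; its 5th term is 112.
Position 10 falls in subsequence B as its term 5, giving -57.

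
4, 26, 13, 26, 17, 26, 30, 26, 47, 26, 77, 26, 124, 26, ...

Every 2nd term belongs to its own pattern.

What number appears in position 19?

Positions 1, 3, 5, … form one subsequence and positions 2, 4, 6, … form another.
Subsequence A is 4, 13, 17, 30, 47, 77, 124, which is Fibonacci-style (each term is the sum of the two before it).
Subsequence B is 26, 26, 26, 26, 26, 26, 26, which is constant 26.
Term 19 comes from subsequence A (its 10th entry): 526.

526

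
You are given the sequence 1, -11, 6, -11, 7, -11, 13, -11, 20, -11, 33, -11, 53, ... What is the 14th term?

Positions 1, 3, 5, … form one subsequence and positions 2, 4, 6, … form another.
Subsequence A: 1, 6, 7, 13, 20, 33, 53 — each term equals the sum of the previous two.
Subsequence B: -11, -11, -11, -11, -11, -11 — the constant sequence -11.
The 14th slot belongs to subsequence B; its 7th term is -11.

-11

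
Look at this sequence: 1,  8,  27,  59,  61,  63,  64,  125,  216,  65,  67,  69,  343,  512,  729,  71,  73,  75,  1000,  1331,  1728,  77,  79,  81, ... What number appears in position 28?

83

The slot pattern repeats as AAABBB (period 6), so there are 2 interleaved tracks.
Track A: 1, 8, 27, 64, 125, 216, 343, 512, 729, 1000, 1331, 1728 (the cubes 1³, 2³, 3³, …).
Track B: 59, 61, 63, 65, 67, 69, 71, 73, 75, 77, 79, 81 (adding 2 each time).
Position 28 → track B, term 13 = 83.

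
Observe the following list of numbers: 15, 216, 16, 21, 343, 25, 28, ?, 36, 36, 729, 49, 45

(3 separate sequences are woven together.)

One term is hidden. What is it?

512

Read the sequence 3 terms at a time; column i is its own pattern.
Track A = 15, 21, 28, 36, 45: triangular numbers starting at T_5.
Track B = 216, 343, ?, 729: consecutive cubes n³ from n = 6.
Track C = 16, 25, 36, 49: the squares 4², 5², 6², ….
Track B's pattern makes the blank 512.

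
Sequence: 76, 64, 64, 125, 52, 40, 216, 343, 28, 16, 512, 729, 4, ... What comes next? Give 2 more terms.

The slot pattern repeats as AABB (period 4), so there are 2 interleaved tracks.
Subsequence A is 76, 64, 52, 40, 28, 16, 4, which is arithmetic, step −12.
Subsequence B is 64, 125, 216, 343, 512, 729, which is the cubes 4³, 5³, 6³, ….
The 14th slot belongs to subsequence A; its 8th term is -8.
Position 15 → subsequence B, term 7 = 1000.

-8, 1000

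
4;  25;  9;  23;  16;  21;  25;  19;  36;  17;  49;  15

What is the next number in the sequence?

The terms cycle through 2 interleaved subsequences.
Subsequence A: 4, 9, 16, 25, 36, 49 (perfect squares starting at 2²).
Subsequence B: 25, 23, 21, 19, 17, 15 (arithmetic, step −2).
Term 13 comes from subsequence A (its 7th entry): 64.

64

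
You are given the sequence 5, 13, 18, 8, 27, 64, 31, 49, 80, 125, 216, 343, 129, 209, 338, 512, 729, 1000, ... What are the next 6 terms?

547, 885, 1432, 1331, 1728, 2197

The slot pattern repeats as AAABBB (period 6), so there are 2 interleaved tracks.
Track A: 5, 13, 18, 31, 49, 80, 129, 209, 338 — a Fibonacci-like recurrence a_n = a_{n-1} + a_{n-2}.
Track B: 8, 27, 64, 125, 216, 343, 512, 729, 1000 — consecutive cubes n³ from n = 2.
The 19th slot belongs to track A; its 10th term is 547.
The 20th slot belongs to track A; its 11th term is 885.
Term 21 comes from track A (its 12th entry): 1432.
Position 22 → track B, term 10 = 1331.
Position 23 → track B, term 11 = 1728.
Term 24 comes from track B (its 12th entry): 2197.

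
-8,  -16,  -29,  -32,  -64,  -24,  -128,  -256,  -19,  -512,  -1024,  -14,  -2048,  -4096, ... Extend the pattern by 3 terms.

-9, -8192, -16384

Reading positions in blocks of 3 reveals the pattern AAB — 2 tracks woven together.
Track A is -8, -16, -32, -64, -128, -256, -512, -1024, -2048, -4096, which is geometric, ×2 each step.
Track B is -29, -24, -19, -14, which is arithmetic, step +5.
Position 15 → track B, term 5 = -9.
Position 16 falls in track A as its term 11, giving -8192.
Position 17 → track A, term 12 = -16384.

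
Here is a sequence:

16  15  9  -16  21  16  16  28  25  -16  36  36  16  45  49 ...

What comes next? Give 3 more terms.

Split by position mod 3 into 3 tracks.
Subsequence A is 16, -16, 16, -16, 16, which is oscillating between 16 and -16.
Subsequence B is 15, 21, 28, 36, 45, which is triangular numbers starting at T_5.
Subsequence C is 9, 16, 25, 36, 49, which is perfect squares starting at 3².
Term 16 comes from subsequence A (its 6th entry): -16.
Position 17 falls in subsequence B as its term 6, giving 55.
The 18th slot belongs to subsequence C; its 6th term is 64.

-16, 55, 64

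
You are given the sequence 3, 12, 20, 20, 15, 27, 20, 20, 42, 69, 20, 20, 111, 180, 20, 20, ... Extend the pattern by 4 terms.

291, 471, 20, 20

Reading positions in blocks of 4 reveals the pattern AABB — 2 tracks woven together.
Subsequence A: 3, 12, 15, 27, 42, 69, 111, 180 (Fibonacci-style (each term is the sum of the two before it)).
Subsequence B: 20, 20, 20, 20, 20, 20, 20, 20 (constant 20).
Position 17 → subsequence A, term 9 = 291.
Position 18 → subsequence A, term 10 = 471.
Position 19 → subsequence B, term 9 = 20.
Position 20 falls in subsequence B as its term 10, giving 20.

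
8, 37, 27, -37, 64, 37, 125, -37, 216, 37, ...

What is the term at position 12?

-37

Split by position mod 2 into 2 tracks.
Stream A: 8, 27, 64, 125, 216 (perfect cubes starting at 2³).
Stream B: 37, -37, 37, -37, 37 (the oscillation 37·(−1)^(n+1)).
Term 12 comes from stream B (its 6th entry): -37.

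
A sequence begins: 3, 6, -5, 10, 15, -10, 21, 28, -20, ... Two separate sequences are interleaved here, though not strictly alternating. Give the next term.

The slot pattern repeats as AAB (period 3), so there are 2 interleaved tracks.
Track A is 3, 6, 10, 15, 21, 28, which is triangular numbers starting at T_2.
Track B is -5, -10, -20, which is geometric, ×2 each step.
Position 10 falls in track A as its term 7, giving 36.

36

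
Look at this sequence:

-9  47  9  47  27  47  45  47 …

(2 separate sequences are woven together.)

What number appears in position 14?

47

Split by position mod 2 into 2 tracks.
Stream A = -9, 9, 27, 45: linear: a_n = -27 + 18·n.
Stream B = 47, 47, 47, 47: the constant sequence 47.
Term 14 comes from stream B (its 7th entry): 47.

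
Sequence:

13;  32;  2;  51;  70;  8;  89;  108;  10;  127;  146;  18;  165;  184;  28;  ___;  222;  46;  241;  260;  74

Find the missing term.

203

The slot pattern repeats as AAB (period 3), so there are 2 interleaved tracks.
Track A is 13, 32, 51, 70, 89, 108, 127, 146, 165, 184, ?, 222, 241, 260, which is arithmetic with common difference +19.
Track B is 2, 8, 10, 18, 28, 46, 74, which is Fibonacci-style (each term is the sum of the two before it).
So the missing entry in track A is 203.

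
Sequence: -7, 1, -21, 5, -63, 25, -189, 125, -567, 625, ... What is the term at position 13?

Split by position mod 2 into 2 tracks.
Track A = -7, -21, -63, -189, -567: geometric with ratio 3.
Track B = 1, 5, 25, 125, 625: successive powers of 5.
Term 13 comes from track A (its 7th entry): -5103.

-5103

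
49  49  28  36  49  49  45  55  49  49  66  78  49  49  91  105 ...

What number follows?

Positions follow the repeating pattern AABB; grouping by letter gives 2 tracks.
Subsequence A: 49, 49, 49, 49, 49, 49, 49, 49 — the constant sequence 49.
Subsequence B: 28, 36, 45, 55, 66, 78, 91, 105 — the triangular numbers T_7, T_8, ….
Term 17 comes from subsequence A (its 9th entry): 49.

49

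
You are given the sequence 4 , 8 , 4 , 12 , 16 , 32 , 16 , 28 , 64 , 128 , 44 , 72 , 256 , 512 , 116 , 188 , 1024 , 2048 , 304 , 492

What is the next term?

The slot pattern repeats as AABB (period 4), so there are 2 interleaved tracks.
Subsequence A: 4, 8, 16, 32, 64, 128, 256, 512, 1024, 2048. Successive powers of 2.
Subsequence B: 4, 12, 16, 28, 44, 72, 116, 188, 304, 492. A Fibonacci-like recurrence a_n = a_{n-1} + a_{n-2}.
Term 21 comes from subsequence A (its 11th entry): 4096.

4096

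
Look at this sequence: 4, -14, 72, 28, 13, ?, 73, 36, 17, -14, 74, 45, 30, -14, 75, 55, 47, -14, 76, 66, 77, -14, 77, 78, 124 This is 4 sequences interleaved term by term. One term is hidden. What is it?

Split by position mod 4 into 4 tracks.
Track A is 4, 13, 17, 30, 47, 77, 124, which is a Fibonacci-like recurrence a_n = a_{n-1} + a_{n-2}.
Track B is -14, ?, -14, -14, -14, -14, which is the constant sequence -14.
Track C is 72, 73, 74, 75, 76, 77, which is adding 1 each time.
Track D is 28, 36, 45, 55, 66, 78, which is the triangular numbers T_7, T_8, ….
Filling track B at index 2 by its rule yields -14.

-14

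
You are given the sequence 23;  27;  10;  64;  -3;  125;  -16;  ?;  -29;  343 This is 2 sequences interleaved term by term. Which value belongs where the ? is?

216

Split by position mod 2 into 2 tracks.
Track A: 23, 10, -3, -16, -29. Linear: a_n = 36 − 13·n.
Track B: 27, 64, 125, ?, 343. Consecutive cubes n³ from n = 3.
The gap is track B's term 4; the rule gives 216.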